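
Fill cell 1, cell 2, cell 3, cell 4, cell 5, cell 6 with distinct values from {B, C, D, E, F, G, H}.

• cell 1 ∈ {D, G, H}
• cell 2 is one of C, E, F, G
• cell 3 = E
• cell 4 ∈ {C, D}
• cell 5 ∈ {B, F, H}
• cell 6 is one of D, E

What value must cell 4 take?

cell 3 must be E (only option left). Remove E from cell 2, cell 6.
cell 6 has just one choice, so cell 6 = D. Eliminate D elsewhere: cell 1, cell 4.
So cell 4 = C.

C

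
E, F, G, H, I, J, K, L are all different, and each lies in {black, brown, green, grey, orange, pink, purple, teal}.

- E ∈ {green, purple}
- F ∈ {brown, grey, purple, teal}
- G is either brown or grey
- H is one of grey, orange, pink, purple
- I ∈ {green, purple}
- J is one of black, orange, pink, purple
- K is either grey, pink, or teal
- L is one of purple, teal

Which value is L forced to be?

The 8 variables together cover exactly {black, brown, green, grey, orange, pink, purple, teal} — 8 values for 8 variables — and black appears only in J's list, so J = black.
The 7 still-open variables together cover exactly {brown, green, grey, orange, pink, purple, teal} — 7 values for 7 variables — and orange appears only in H's list, so H = orange.
The 6 still-open variables together cover exactly {brown, green, grey, pink, purple, teal} — 6 values for 6 variables — and pink appears only in K's list, so K = pink.
E and I share exactly the 2 values {green, purple}; by pigeonhole those values go to them, so strike green, purple from F, L.
So L = teal.

teal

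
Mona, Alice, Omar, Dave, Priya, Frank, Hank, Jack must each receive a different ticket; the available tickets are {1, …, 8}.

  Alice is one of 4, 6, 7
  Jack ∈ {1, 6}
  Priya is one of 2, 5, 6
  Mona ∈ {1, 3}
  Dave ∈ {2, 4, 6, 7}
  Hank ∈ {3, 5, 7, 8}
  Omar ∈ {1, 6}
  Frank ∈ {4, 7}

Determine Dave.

Among the 8 variables, 8 fits only Hank (and all 8 values in {1, 2, 3, 4, 5, 6, 7, 8} must be used), so Hank = 8.
The 7 still-open variables draw from only 7 values {1, 2, 3, 4, 5, 6, 7}, so each is used; only Mona can be 3, hence Mona = 3.
The 6 still-open variables draw from only 6 values {1, 2, 4, 5, 6, 7}, so each is used; only Priya can be 5, hence Priya = 5.
The 5 still-open variables draw from only 5 values {1, 2, 4, 6, 7}, so each is used; only Dave can be 2, hence Dave = 2.

2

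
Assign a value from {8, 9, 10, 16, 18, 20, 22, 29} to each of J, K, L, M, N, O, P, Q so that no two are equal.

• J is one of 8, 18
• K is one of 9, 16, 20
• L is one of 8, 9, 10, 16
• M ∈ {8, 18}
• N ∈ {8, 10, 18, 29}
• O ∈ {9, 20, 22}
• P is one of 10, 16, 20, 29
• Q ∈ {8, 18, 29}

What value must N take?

10

Among the 8 variables, 22 fits only O (and all 8 values in {8, 9, 10, 16, 18, 20, 22, 29} must be used), so O = 22.
J and M share exactly the 2 values {8, 18}; by pigeonhole those values go to them, so strike 8, 18 from L, N, Q.
That leaves Q = 29. Eliminate 29 elsewhere: N, P.
So N = 10.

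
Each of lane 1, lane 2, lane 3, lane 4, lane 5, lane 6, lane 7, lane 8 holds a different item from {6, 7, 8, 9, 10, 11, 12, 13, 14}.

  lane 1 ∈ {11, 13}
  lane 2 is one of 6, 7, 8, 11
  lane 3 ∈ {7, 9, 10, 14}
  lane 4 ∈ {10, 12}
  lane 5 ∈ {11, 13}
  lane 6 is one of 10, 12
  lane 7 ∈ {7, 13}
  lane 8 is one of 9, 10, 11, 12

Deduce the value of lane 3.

14

lane 1 and lane 5 share exactly the 2 values {11, 13}; by pigeonhole those values go to them, so strike 11, 13 from lane 2, lane 7, lane 8.
lane 7 has just one choice, so lane 7 = 7. Strike 7 from lane 2, lane 3.
lane 4 and lane 6 share exactly the 2 values {10, 12}; by pigeonhole those values go to them, so strike 10, 12 from lane 3, lane 8.
lane 8 must be 9 (only option left). Strike 9 from lane 3.
So lane 3 = 14.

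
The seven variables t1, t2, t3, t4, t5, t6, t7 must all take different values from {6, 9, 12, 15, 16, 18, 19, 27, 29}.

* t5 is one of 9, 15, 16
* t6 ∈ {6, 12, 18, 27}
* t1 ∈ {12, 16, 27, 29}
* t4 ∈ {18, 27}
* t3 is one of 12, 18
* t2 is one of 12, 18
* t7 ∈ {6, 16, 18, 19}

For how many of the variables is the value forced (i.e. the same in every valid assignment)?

The 2 variables t2 and t3 are confined to {12, 18}, which locks those values in; drop them from t1, t4, t6, t7.
That leaves t4 = 27. Strike 27 from t1, t6.
t6 must be 6 (only option left). Eliminate 6 elsewhere: t7.
Determined: t4=27, t6=6. The other variables each still have more than one consistent value. That makes 2.

2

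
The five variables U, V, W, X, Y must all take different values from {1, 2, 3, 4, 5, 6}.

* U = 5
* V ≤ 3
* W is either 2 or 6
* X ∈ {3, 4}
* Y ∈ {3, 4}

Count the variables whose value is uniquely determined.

1

U must be 5 (only option left).
X and Y share exactly the 2 values {3, 4}; by pigeonhole those values go to them, so strike 3, 4 from V.
Determined: U=5. The other variables each still have more than one consistent value. That makes 1.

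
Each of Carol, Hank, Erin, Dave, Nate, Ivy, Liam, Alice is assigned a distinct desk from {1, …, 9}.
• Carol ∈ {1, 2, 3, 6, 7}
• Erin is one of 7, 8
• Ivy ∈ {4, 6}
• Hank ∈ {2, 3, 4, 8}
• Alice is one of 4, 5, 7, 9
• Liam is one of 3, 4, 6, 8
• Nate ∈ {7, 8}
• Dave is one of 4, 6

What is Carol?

Erin and Nate between them cover only {7, 8} — a naked pair. Remove those values from Carol, Hank, Liam, Alice.
The 2 variables Dave and Ivy are confined to {4, 6}, which locks those values in; drop them from Carol, Hank, Liam, Alice.
Liam must be 3 (only option left). Eliminate 3 elsewhere: Carol, Hank.
Hank's domain is down to {2}, so Hank = 2. Remove 2 from Carol.
So Carol = 1.

1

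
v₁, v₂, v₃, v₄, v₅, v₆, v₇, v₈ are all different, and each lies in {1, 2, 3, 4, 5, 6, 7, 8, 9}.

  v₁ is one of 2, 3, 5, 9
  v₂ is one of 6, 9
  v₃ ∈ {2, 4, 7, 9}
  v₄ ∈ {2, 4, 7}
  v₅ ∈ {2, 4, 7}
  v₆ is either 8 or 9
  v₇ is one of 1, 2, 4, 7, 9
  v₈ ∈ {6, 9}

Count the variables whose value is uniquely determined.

v₂ and v₈ between them cover only {6, 9} — a naked pair. Remove those values from v₁, v₃, v₆, v₇.
v₆ must be 8 (only option left).
v₃, v₄, v₅ share exactly the 3 values {2, 4, 7}; by pigeonhole those values go to them, so strike 2, 4, 7 from v₁, v₇.
v₇ must be 1 (only option left).
Determined: v₆=8, v₇=1. The other variables each still have more than one consistent value. That makes 2.

2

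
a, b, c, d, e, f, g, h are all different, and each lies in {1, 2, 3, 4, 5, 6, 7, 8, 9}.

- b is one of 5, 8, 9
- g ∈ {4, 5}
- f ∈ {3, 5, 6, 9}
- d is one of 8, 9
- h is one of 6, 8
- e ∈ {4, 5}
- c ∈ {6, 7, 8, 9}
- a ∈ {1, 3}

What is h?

6

The 8 variables together cover exactly {1, 3, 4, 5, 6, 7, 8, 9} — 8 values for 8 variables — and 1 appears only in a's list, so a = 1.
The 7 still-open variables draw from only 7 values {3, 4, 5, 6, 7, 8, 9}, so each is used; only f can be 3, hence f = 3.
Among the 6 still-open variables, 7 fits only c (and all 6 values in {4, 5, 6, 7, 8, 9} must be used), so c = 7.
The 5 still-open variables together cover exactly {4, 5, 6, 8, 9} — 5 values for 5 variables — and 6 appears only in h's list, so h = 6.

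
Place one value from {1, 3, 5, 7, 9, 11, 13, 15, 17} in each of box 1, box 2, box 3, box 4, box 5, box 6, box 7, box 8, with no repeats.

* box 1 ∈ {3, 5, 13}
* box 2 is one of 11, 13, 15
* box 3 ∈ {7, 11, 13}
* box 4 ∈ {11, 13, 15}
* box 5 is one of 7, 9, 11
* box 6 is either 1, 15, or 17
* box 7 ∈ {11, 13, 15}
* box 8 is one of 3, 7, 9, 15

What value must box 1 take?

box 2, box 4, box 7 between them cover only {11, 13, 15} — a naked triple. Remove those values from box 1, box 3, box 5, box 6, box 8.
box 3's domain is down to {7}, so box 3 = 7. Strike 7 from box 5, box 8.
box 5 must be 9 (only option left). Eliminate 9 elsewhere: box 8.
box 8 has just one choice, so box 8 = 3. Strike 3 from box 1.
So box 1 = 5.

5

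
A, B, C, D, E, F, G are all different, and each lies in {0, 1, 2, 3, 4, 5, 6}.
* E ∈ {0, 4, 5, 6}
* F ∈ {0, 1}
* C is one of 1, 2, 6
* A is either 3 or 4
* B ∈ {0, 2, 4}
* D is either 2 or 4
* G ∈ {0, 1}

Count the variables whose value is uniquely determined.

3

The 7 variables together cover exactly {0, 1, 2, 3, 4, 5, 6} — 7 values for 7 variables — and 3 appears only in A's list, so A = 3.
The 6 still-open variables together cover exactly {0, 1, 2, 4, 5, 6} — 6 values for 6 variables — and 5 appears only in E's list, so E = 5.
The 5 still-open variables draw from only 5 values {0, 1, 2, 4, 6}, so each is used; only C can be 6, hence C = 6.
The 2 variables F and G are confined to {0, 1}, which locks those values in; drop them from B.
Determined: A=3, C=6, E=5. The other variables each still have more than one consistent value. That makes 3.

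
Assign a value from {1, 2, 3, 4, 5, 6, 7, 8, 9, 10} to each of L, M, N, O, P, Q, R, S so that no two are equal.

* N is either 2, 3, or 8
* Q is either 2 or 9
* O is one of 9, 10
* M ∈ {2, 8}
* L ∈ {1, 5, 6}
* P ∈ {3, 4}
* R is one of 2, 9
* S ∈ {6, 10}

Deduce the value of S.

6

Q and R between them cover only {2, 9} — a naked pair. Remove those values from M, N, O.
M's domain is down to {8}, so M = 8. So N can't be 8.
N must be 3 (only option left). Eliminate 3 elsewhere: P.
O's domain is down to {10}, so O = 10. Remove 10 from S.
So S = 6.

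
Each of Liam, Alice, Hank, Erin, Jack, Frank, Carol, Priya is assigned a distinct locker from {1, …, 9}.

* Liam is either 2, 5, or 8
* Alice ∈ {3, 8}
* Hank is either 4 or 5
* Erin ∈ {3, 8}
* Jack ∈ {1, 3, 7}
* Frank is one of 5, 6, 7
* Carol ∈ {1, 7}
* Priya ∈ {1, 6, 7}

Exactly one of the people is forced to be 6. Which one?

The 8 variables together cover exactly {1, 2, 3, 4, 5, 6, 7, 8} — 8 values for 8 variables — and 2 appears only in Liam's list, so Liam = 2.
The 7 still-open variables draw from only 7 values {1, 3, 4, 5, 6, 7, 8}, so each is used; only Hank can be 4, hence Hank = 4.
Among the 6 still-open variables, 5 fits only Frank (and all 6 values in {1, 3, 5, 6, 7, 8} must be used), so Frank = 5.
The 5 still-open variables together cover exactly {1, 3, 6, 7, 8} — 5 values for 5 variables — and 6 appears only in Priya's list, so Priya = 6.

Priya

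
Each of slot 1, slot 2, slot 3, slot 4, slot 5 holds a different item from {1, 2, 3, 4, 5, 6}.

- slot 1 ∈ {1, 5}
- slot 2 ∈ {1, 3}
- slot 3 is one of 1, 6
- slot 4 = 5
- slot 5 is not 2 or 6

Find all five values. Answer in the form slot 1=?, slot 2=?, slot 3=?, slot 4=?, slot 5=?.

slot 1=1, slot 2=3, slot 3=6, slot 4=5, slot 5=4

slot 4's domain is down to {5}, so slot 4 = 5. Remove 5 from slot 1, slot 5.
slot 1's domain is down to {1}, so slot 1 = 1. So slot 2, slot 3, slot 5 can't be 1.
slot 2 has just one choice, so slot 2 = 3. Remove 3 from slot 5.
slot 3 has just one choice, so slot 3 = 6.
slot 5 has just one choice, so slot 5 = 4.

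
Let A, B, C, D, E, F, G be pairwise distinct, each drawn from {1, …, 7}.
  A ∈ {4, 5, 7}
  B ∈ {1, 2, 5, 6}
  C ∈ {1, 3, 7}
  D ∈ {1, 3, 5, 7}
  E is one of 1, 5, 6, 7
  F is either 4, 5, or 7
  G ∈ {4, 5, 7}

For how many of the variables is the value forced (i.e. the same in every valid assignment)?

2

The 7 variables together cover exactly {1, 2, 3, 4, 5, 6, 7} — 7 values for 7 variables — and 2 appears only in B's list, so B = 2.
The 6 still-open variables draw from only 6 values {1, 3, 4, 5, 6, 7}, so each is used; only E can be 6, hence E = 6.
A, F, G share exactly the 3 values {4, 5, 7}; by pigeonhole those values go to them, so strike 4, 5, 7 from C, D.
Determined: B=2, E=6. The other variables each still have more than one consistent value. That makes 2.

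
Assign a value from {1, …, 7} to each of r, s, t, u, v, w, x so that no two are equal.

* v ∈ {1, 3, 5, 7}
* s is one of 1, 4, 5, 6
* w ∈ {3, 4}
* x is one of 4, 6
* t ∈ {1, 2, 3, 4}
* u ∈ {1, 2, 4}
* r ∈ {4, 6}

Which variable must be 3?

w

The 7 variables draw from only 7 values {1, 2, 3, 4, 5, 6, 7}, so each is used; only v can be 7, hence v = 7.
Among the 6 still-open variables, 5 fits only s (and all 6 values in {1, 2, 3, 4, 5, 6} must be used), so s = 5.
r and x between them cover only {4, 6} — a naked pair. Remove those values from t, u, w.
So 3 goes to w.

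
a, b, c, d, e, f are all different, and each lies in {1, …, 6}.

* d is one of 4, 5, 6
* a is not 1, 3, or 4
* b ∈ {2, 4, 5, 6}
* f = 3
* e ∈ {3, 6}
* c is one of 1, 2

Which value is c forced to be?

1

f must be 3 (only option left). Remove 3 from e.
e must be 6 (only option left). Eliminate 6 elsewhere: a, b, d.
The 4 still-open variables together cover exactly {1, 2, 4, 5} — 4 values for 4 variables — and 1 appears only in c's list, so c = 1.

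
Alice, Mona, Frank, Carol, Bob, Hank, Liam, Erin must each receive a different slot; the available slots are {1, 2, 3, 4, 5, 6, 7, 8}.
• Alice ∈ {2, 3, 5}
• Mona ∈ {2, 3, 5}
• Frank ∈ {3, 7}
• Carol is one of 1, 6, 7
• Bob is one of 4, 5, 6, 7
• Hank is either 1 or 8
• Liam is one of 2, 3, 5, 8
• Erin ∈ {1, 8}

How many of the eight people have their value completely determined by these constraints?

Among the 8 variables, 4 fits only Bob (and all 8 values in {1, 2, 3, 4, 5, 6, 7, 8} must be used), so Bob = 4.
The 7 still-open variables together cover exactly {1, 2, 3, 5, 6, 7, 8} — 7 values for 7 variables — and 6 appears only in Carol's list, so Carol = 6.
The 6 still-open variables draw from only 6 values {1, 2, 3, 5, 7, 8}, so each is used; only Frank can be 7, hence Frank = 7.
Hank and Erin share exactly the 2 values {1, 8}; by pigeonhole those values go to them, so strike 1, 8 from Liam.
Determined: Frank=7, Carol=6, Bob=4. The other people each still have more than one consistent value. That makes 3.

3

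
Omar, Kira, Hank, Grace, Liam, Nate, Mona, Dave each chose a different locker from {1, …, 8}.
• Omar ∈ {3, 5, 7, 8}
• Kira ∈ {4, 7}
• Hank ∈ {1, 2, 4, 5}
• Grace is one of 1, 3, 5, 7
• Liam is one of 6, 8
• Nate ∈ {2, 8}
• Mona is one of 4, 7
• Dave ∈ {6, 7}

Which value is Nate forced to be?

Kira and Mona share exactly the 2 values {4, 7}; by pigeonhole those values go to them, so strike 4, 7 from Omar, Hank, Grace, Dave.
Dave's domain is down to {6}, so Dave = 6. Remove 6 from Liam.
That leaves Liam = 8. Strike 8 from Omar, Nate.
So Nate = 2.

2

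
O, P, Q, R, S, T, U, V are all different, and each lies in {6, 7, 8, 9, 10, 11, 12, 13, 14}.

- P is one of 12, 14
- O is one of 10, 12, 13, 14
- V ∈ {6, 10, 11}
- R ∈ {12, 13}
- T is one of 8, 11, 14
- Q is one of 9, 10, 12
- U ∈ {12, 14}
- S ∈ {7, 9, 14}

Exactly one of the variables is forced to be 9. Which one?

Q

P and U share exactly the 2 values {12, 14}; by pigeonhole those values go to them, so strike 12, 14 from O, Q, R, S, T.
R must be 13 (only option left). Strike 13 from O.
That leaves O = 10. Strike 10 from Q, V.
So 9 goes to Q.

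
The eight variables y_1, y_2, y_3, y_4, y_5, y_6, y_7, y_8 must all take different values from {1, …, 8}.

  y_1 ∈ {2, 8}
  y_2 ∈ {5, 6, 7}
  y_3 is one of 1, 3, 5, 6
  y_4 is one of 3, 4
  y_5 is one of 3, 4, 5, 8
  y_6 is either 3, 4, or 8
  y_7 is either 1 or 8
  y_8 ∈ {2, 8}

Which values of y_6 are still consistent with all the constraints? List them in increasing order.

3, 4

The 8 variables draw from only 8 values {1, 2, 3, 4, 5, 6, 7, 8}, so each is used; only y_2 can be 7, hence y_2 = 7.
Among the 7 still-open variables, 6 fits only y_3 (and all 7 values in {1, 2, 3, 4, 5, 6, 8} must be used), so y_3 = 6.
The 6 still-open variables together cover exactly {1, 2, 3, 4, 5, 8} — 6 values for 6 variables — and 1 appears only in y_7's list, so y_7 = 1.
The 5 still-open variables together cover exactly {2, 3, 4, 5, 8} — 5 values for 5 variables — and 5 appears only in y_5's list, so y_5 = 5.
The 2 variables y_1 and y_8 are confined to {2, 8}, which locks those values in; drop them from y_6.
No further eliminations apply; y_6 can still be any of 3, 4.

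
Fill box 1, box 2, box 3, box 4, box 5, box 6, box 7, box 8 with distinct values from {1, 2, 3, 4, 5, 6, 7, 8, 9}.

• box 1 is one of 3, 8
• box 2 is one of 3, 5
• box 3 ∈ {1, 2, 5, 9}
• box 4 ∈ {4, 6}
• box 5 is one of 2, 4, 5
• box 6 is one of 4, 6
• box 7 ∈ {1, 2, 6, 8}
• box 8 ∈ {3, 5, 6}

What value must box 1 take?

8

Among the 8 variables, 9 fits only box 3 (and all 8 values in {1, 2, 3, 4, 5, 6, 8, 9} must be used), so box 3 = 9.
The 7 still-open variables together cover exactly {1, 2, 3, 4, 5, 6, 8} — 7 values for 7 variables — and 1 appears only in box 7's list, so box 7 = 1.
The 6 still-open variables together cover exactly {2, 3, 4, 5, 6, 8} — 6 values for 6 variables — and 2 appears only in box 5's list, so box 5 = 2.
Among the 5 still-open variables, 8 fits only box 1 (and all 5 values in {3, 4, 5, 6, 8} must be used), so box 1 = 8.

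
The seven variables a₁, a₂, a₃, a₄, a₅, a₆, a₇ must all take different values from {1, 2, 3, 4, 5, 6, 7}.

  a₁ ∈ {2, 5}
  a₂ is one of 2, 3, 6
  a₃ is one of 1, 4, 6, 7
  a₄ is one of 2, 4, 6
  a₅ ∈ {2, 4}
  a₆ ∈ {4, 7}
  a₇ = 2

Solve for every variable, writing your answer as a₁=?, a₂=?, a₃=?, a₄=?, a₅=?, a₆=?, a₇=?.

a₁=5, a₂=3, a₃=1, a₄=6, a₅=4, a₆=7, a₇=2

a₇'s domain is down to {2}, so a₇ = 2. Strike 2 from a₁, a₂, a₄, a₅.
a₁ has just one choice, so a₁ = 5.
That leaves a₅ = 4. Eliminate 4 elsewhere: a₃, a₄, a₆.
a₆ must be 7 (only option left). Eliminate 7 elsewhere: a₃.
a₄'s domain is down to {6}, so a₄ = 6. Eliminate 6 elsewhere: a₂, a₃.
a₂ has just one choice, so a₂ = 3.
a₃ has just one choice, so a₃ = 1.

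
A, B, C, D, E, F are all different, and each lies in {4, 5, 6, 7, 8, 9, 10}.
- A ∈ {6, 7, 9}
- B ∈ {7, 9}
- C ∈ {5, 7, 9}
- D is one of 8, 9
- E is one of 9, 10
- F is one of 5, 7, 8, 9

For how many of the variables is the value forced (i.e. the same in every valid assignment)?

2

The 6 variables draw from only 6 values {5, 6, 7, 8, 9, 10}, so each is used; only A can be 6, hence A = 6.
Among the 5 still-open variables, 10 fits only E (and all 5 values in {5, 7, 8, 9, 10} must be used), so E = 10.
Determined: A=6, E=10. The other variables each still have more than one consistent value. That makes 2.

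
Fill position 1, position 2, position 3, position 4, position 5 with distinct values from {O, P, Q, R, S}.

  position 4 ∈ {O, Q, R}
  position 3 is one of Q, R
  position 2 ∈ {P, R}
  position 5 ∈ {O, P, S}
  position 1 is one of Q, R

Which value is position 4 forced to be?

Among the 5 variables, S fits only position 5 (and all 5 values in {O, P, Q, R, S} must be used), so position 5 = S.
Among the 4 still-open variables, O fits only position 4 (and all 4 values in {O, P, Q, R} must be used), so position 4 = O.

O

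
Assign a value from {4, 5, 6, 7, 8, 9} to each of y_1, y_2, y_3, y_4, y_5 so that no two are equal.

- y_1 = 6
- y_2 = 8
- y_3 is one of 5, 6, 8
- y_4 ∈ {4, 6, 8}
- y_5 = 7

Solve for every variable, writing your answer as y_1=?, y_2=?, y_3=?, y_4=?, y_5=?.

y_1=6, y_2=8, y_3=5, y_4=4, y_5=7

y_1's domain is down to {6}, so y_1 = 6. Remove 6 from y_3, y_4.
y_2 has just one choice, so y_2 = 8. Strike 8 from y_3, y_4.
y_3 has just one choice, so y_3 = 5.
That leaves y_4 = 4.
y_5's domain is down to {7}, so y_5 = 7.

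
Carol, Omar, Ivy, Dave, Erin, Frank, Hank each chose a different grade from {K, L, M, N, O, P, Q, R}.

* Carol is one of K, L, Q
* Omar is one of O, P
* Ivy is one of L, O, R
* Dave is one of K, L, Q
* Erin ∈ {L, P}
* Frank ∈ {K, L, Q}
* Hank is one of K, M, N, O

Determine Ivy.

Carol, Dave, Frank between them cover only {K, L, Q} — a naked triple. Remove those values from Ivy, Erin, Hank.
Erin's domain is down to {P}, so Erin = P. Eliminate P elsewhere: Omar.
That leaves Omar = O. Eliminate O elsewhere: Ivy, Hank.
So Ivy = R.

R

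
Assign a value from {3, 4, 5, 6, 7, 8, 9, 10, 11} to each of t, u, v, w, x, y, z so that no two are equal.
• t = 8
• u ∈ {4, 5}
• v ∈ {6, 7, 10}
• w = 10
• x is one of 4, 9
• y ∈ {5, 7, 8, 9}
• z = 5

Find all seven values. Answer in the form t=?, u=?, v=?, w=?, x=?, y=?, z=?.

t=8, u=4, v=6, w=10, x=9, y=7, z=5

t has just one choice, so t = 8. Eliminate 8 elsewhere: y.
w's domain is down to {10}, so w = 10. So v can't be 10.
z must be 5 (only option left). Remove 5 from u, y.
u has just one choice, so u = 4. So x can't be 4.
x must be 9 (only option left). Strike 9 from y.
y's domain is down to {7}, so y = 7. Strike 7 from v.
v must be 6 (only option left).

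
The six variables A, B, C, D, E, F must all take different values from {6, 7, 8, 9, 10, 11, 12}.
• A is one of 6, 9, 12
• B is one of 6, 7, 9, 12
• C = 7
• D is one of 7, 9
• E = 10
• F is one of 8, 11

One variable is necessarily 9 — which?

C must be 7 (only option left). Eliminate 7 elsewhere: B, D.
So 9 goes to D.

D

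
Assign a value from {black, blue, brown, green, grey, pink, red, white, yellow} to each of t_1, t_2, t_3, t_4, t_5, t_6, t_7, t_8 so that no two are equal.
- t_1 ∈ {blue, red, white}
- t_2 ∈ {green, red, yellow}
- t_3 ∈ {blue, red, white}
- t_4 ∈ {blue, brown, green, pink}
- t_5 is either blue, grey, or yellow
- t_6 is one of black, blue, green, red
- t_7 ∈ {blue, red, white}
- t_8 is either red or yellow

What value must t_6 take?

black

t_1, t_3, t_7 share exactly the 3 values {blue, red, white}; by pigeonhole those values go to them, so strike blue, red, white from t_2, t_4, t_5, t_6, t_8.
That leaves t_8 = yellow. Eliminate yellow elsewhere: t_2, t_5.
t_2 must be green (only option left). So t_4, t_6 can't be green.
So t_6 = black.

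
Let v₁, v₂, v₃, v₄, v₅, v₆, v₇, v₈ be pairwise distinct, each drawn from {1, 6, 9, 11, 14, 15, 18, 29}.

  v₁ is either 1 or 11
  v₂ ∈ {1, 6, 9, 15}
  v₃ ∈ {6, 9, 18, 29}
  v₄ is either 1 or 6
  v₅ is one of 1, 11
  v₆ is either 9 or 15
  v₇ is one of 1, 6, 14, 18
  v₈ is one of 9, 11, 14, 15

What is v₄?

The 8 variables draw from only 8 values {1, 6, 9, 11, 14, 15, 18, 29}, so each is used; only v₃ can be 29, hence v₃ = 29.
The 7 still-open variables together cover exactly {1, 6, 9, 11, 14, 15, 18} — 7 values for 7 variables — and 18 appears only in v₇'s list, so v₇ = 18.
Among the 6 still-open variables, 14 fits only v₈ (and all 6 values in {1, 6, 9, 11, 14, 15} must be used), so v₈ = 14.
v₁ and v₅ between them cover only {1, 11} — a naked pair. Remove those values from v₂, v₄.
So v₄ = 6.

6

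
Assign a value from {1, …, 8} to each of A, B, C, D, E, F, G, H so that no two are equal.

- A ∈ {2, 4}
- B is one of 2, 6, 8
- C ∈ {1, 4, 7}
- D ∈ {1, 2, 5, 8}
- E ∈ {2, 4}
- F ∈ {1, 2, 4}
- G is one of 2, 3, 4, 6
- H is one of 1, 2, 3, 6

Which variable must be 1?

The 8 variables draw from only 8 values {1, 2, 3, 4, 5, 6, 7, 8}, so each is used; only D can be 5, hence D = 5.
Among the 7 still-open variables, 7 fits only C (and all 7 values in {1, 2, 3, 4, 6, 7, 8} must be used), so C = 7.
Among the 6 still-open variables, 8 fits only B (and all 6 values in {1, 2, 3, 4, 6, 8} must be used), so B = 8.
A and E between them cover only {2, 4} — a naked pair. Remove those values from F, G, H.
So 1 goes to F.

F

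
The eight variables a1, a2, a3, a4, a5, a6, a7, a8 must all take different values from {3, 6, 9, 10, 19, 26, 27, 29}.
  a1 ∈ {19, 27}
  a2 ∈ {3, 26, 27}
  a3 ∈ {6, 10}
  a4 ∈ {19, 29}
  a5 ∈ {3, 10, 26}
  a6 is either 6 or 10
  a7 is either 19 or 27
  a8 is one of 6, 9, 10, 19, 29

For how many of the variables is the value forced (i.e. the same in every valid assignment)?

The 8 variables draw from only 8 values {3, 6, 9, 10, 19, 26, 27, 29}, so each is used; only a8 can be 9, hence a8 = 9.
The 7 still-open variables draw from only 7 values {3, 6, 10, 19, 26, 27, 29}, so each is used; only a4 can be 29, hence a4 = 29.
The 2 variables a1 and a7 are confined to {19, 27}, which locks those values in; drop them from a2.
The 2 variables a3 and a6 are confined to {6, 10}, which locks those values in; drop them from a5.
Determined: a4=29, a8=9. The other variables each still have more than one consistent value. That makes 2.

2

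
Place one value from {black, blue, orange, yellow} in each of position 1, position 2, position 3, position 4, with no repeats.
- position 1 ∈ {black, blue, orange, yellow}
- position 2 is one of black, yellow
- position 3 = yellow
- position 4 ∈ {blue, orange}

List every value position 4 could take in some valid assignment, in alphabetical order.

blue, orange

position 3 has just one choice, so position 3 = yellow. So position 1, position 2 can't be yellow.
position 2 has just one choice, so position 2 = black. Strike black from position 1.
No further eliminations apply; position 4 can still be any of blue, orange.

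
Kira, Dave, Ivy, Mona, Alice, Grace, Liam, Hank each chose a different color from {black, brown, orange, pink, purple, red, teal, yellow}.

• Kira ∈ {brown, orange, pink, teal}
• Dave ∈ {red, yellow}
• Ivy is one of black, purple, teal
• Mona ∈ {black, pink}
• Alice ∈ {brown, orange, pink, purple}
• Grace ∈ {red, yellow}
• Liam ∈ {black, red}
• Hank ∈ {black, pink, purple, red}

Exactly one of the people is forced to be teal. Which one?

Ivy

Dave and Grace between them cover only {red, yellow} — a naked pair. Remove those values from Liam, Hank.
Liam must be black (only option left). Remove black from Ivy, Mona, Hank.
Mona must be pink (only option left). Strike pink from Kira, Alice, Hank.
Hank has just one choice, so Hank = purple. Strike purple from Ivy, Alice.
So teal goes to Ivy.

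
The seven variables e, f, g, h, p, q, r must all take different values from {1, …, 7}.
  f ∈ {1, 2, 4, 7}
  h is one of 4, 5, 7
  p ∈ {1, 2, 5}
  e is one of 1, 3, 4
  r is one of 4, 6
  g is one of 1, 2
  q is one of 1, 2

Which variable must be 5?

p

The 7 variables draw from only 7 values {1, 2, 3, 4, 5, 6, 7}, so each is used; only e can be 3, hence e = 3.
Among the 6 still-open variables, 6 fits only r (and all 6 values in {1, 2, 4, 5, 6, 7} must be used), so r = 6.
g and q between them cover only {1, 2} — a naked pair. Remove those values from f, p.
So 5 goes to p.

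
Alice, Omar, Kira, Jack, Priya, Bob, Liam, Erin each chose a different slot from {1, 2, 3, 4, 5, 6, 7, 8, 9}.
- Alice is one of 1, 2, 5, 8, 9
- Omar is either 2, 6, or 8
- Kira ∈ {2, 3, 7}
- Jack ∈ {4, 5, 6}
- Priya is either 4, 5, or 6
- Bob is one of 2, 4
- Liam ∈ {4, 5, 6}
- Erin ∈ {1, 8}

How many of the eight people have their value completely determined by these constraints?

Jack, Priya, Liam share exactly the 3 values {4, 5, 6}; by pigeonhole those values go to them, so strike 4, 5, 6 from Alice, Omar, Bob.
That leaves Bob = 2. Eliminate 2 elsewhere: Alice, Omar, Kira.
That leaves Omar = 8. So Alice, Erin can't be 8.
That leaves Erin = 1. So Alice can't be 1.
Alice has just one choice, so Alice = 9.
Determined: Alice=9, Omar=8, Bob=2, Erin=1. The other people each still have more than one consistent value. That makes 4.

4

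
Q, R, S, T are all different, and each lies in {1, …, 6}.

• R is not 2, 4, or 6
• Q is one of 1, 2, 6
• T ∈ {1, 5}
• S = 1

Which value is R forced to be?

S must be 1 (only option left). Remove 1 from Q, R, T.
T must be 5 (only option left). Remove 5 from R.
So R = 3.

3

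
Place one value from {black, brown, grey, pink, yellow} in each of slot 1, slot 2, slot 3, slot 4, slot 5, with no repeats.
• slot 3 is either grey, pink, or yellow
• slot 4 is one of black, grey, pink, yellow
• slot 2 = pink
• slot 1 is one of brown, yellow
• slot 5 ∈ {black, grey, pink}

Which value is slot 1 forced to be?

slot 2's domain is down to {pink}, so slot 2 = pink. Remove pink from slot 3, slot 4, slot 5.
Among the 4 still-open variables, brown fits only slot 1 (and all 4 values in {black, brown, grey, yellow} must be used), so slot 1 = brown.

brown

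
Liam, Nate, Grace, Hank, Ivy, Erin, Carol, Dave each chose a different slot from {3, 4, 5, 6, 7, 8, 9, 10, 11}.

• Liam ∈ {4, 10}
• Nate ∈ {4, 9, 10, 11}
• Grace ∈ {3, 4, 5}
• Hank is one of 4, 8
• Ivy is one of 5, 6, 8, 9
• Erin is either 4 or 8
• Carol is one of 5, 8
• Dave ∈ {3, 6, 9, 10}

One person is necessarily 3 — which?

The 8 variables draw from only 8 values {3, 4, 5, 6, 8, 9, 10, 11}, so each is used; only Nate can be 11, hence Nate = 11.
Hank and Erin between them cover only {4, 8} — a naked pair. Remove those values from Liam, Grace, Ivy, Carol.
Liam has just one choice, so Liam = 10. So Dave can't be 10.
That leaves Carol = 5. Strike 5 from Grace, Ivy.
So 3 goes to Grace.

Grace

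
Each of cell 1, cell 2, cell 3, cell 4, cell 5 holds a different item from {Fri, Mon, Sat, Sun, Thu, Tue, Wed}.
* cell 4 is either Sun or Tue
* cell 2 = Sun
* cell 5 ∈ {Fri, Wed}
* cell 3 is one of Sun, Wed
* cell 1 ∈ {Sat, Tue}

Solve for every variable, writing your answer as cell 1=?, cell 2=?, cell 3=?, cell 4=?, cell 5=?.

cell 1=Sat, cell 2=Sun, cell 3=Wed, cell 4=Tue, cell 5=Fri

cell 2 must be Sun (only option left). Remove Sun from cell 3, cell 4.
cell 3 must be Wed (only option left). Remove Wed from cell 5.
cell 4 must be Tue (only option left). Eliminate Tue elsewhere: cell 1.
That leaves cell 5 = Fri.
That leaves cell 1 = Sat.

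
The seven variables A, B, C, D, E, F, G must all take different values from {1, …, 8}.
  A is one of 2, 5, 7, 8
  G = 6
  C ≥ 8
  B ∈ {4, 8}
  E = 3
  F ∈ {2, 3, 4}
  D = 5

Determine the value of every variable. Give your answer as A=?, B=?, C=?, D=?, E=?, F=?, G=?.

A=7, B=4, C=8, D=5, E=3, F=2, G=6

C must be 8 (only option left). Strike 8 from A, B.
That leaves D = 5. Eliminate 5 elsewhere: A.
That leaves E = 3. Eliminate 3 elsewhere: F.
G has just one choice, so G = 6.
That leaves B = 4. Eliminate 4 elsewhere: F.
F's domain is down to {2}, so F = 2. Strike 2 from A.
A has just one choice, so A = 7.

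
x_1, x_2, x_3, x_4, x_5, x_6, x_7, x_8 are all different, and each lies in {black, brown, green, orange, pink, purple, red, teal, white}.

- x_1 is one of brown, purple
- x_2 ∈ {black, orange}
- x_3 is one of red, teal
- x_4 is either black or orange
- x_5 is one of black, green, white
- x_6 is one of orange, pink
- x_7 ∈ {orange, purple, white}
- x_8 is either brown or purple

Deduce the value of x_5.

x_1 and x_8 between them cover only {brown, purple} — a naked pair. Remove those values from x_7.
x_2 and x_4 share exactly the 2 values {black, orange}; by pigeonhole those values go to them, so strike black, orange from x_5, x_6, x_7.
x_6 must be pink (only option left).
That leaves x_7 = white. Strike white from x_5.
So x_5 = green.

green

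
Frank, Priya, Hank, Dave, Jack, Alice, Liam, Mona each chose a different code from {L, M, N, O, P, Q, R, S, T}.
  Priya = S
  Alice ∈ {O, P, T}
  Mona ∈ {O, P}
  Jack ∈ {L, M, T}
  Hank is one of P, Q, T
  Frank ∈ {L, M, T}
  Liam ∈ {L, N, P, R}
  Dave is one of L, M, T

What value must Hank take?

Q

Priya's domain is down to {S}, so Priya = S.
Frank, Dave, Jack share exactly the 3 values {L, M, T}; by pigeonhole those values go to them, so strike L, M, T from Hank, Alice, Liam.
Alice and Mona share exactly the 2 values {O, P}; by pigeonhole those values go to them, so strike O, P from Hank, Liam.
So Hank = Q.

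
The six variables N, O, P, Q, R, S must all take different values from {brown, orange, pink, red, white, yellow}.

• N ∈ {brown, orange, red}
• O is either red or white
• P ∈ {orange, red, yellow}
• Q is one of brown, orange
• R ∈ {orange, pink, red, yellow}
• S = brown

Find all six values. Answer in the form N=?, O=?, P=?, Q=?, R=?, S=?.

S must be brown (only option left). So N, Q can't be brown.
Q's domain is down to {orange}, so Q = orange. Remove orange from N, P, R.
N has just one choice, so N = red. Eliminate red elsewhere: O, P, R.
O has just one choice, so O = white.
That leaves P = yellow. Eliminate yellow elsewhere: R.
R's domain is down to {pink}, so R = pink.

N=red, O=white, P=yellow, Q=orange, R=pink, S=brown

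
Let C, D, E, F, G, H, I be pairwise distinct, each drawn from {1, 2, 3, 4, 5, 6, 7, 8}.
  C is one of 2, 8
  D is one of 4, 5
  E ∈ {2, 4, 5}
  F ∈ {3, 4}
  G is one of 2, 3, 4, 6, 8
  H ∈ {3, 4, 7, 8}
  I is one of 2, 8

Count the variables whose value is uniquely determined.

Among the 7 variables, 6 fits only G (and all 7 values in {2, 3, 4, 5, 6, 7, 8} must be used), so G = 6.
The 6 still-open variables draw from only 6 values {2, 3, 4, 5, 7, 8}, so each is used; only H can be 7, hence H = 7.
Among the 5 still-open variables, 3 fits only F (and all 5 values in {2, 3, 4, 5, 8} must be used), so F = 3.
The 2 variables C and I are confined to {2, 8}, which locks those values in; drop them from E.
Determined: F=3, G=6, H=7. The other variables each still have more than one consistent value. That makes 3.

3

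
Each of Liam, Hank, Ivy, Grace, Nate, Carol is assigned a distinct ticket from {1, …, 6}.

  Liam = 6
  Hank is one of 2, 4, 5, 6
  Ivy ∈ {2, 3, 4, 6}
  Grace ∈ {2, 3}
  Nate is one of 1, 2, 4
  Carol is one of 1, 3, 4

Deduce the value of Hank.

5

Liam has just one choice, so Liam = 6. Remove 6 from Hank, Ivy.
The 5 still-open variables together cover exactly {1, 2, 3, 4, 5} — 5 values for 5 variables — and 5 appears only in Hank's list, so Hank = 5.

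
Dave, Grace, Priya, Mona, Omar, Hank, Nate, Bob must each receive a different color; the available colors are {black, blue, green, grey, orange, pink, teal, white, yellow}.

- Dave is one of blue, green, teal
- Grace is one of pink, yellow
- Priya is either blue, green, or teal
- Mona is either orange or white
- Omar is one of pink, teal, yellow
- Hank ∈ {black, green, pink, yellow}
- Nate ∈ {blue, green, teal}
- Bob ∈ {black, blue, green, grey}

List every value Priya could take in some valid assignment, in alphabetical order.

Dave, Priya, Nate between them cover only {blue, green, teal} — a naked triple. Remove those values from Omar, Hank, Bob.
The 2 variables Grace and Omar are confined to {pink, yellow}, which locks those values in; drop them from Hank.
That leaves Hank = black. Eliminate black elsewhere: Bob.
That leaves Bob = grey.
No further eliminations apply; Priya can still be any of blue, green, teal.

blue, green, teal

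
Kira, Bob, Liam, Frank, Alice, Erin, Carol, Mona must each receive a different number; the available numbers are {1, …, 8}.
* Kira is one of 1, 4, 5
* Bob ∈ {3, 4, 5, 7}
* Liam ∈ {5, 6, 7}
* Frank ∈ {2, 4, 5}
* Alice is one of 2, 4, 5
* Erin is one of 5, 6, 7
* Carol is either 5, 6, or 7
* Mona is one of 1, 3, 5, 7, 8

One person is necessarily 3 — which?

Bob

The 8 variables draw from only 8 values {1, 2, 3, 4, 5, 6, 7, 8}, so each is used; only Mona can be 8, hence Mona = 8.
Among the 7 still-open variables, 1 fits only Kira (and all 7 values in {1, 2, 3, 4, 5, 6, 7} must be used), so Kira = 1.
The 6 still-open variables together cover exactly {2, 3, 4, 5, 6, 7} — 6 values for 6 variables — and 3 appears only in Bob's list, so Bob = 3.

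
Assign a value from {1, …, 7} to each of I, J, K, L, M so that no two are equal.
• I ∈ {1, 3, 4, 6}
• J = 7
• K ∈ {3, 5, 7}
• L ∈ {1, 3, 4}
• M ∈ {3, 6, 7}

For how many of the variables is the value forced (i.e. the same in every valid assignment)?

J must be 7 (only option left). Remove 7 from K, M.
Determined: J=7. The other variables each still have more than one consistent value. That makes 1.

1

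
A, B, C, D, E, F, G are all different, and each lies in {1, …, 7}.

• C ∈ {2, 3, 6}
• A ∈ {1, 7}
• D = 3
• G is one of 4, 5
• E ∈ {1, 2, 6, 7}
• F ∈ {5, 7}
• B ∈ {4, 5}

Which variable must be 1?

D must be 3 (only option left). So C can't be 3.
B and G share exactly the 2 values {4, 5}; by pigeonhole those values go to them, so strike 4, 5 from F.
F's domain is down to {7}, so F = 7. So A, E can't be 7.
So 1 goes to A.

A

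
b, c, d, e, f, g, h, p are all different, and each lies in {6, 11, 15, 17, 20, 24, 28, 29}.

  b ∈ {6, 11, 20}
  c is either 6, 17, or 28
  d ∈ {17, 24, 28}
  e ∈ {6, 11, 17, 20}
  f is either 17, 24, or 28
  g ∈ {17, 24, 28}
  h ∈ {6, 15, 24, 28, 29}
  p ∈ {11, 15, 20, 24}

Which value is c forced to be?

6

The 8 variables draw from only 8 values {6, 11, 15, 17, 20, 24, 28, 29}, so each is used; only h can be 29, hence h = 29.
The 7 still-open variables together cover exactly {6, 11, 15, 17, 20, 24, 28} — 7 values for 7 variables — and 15 appears only in p's list, so p = 15.
d, f, g between them cover only {17, 24, 28} — a naked triple. Remove those values from c, e.
So c = 6.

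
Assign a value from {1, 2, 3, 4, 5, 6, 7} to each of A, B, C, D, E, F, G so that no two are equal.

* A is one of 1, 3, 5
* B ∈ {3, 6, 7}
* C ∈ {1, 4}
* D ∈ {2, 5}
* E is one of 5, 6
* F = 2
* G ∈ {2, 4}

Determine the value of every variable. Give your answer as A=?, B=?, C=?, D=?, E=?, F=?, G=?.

A=3, B=7, C=1, D=5, E=6, F=2, G=4

F has just one choice, so F = 2. Eliminate 2 elsewhere: D, G.
G must be 4 (only option left). Eliminate 4 elsewhere: C.
That leaves C = 1. So A can't be 1.
D's domain is down to {5}, so D = 5. Strike 5 from A, E.
E must be 6 (only option left). Eliminate 6 elsewhere: B.
A has just one choice, so A = 3. Eliminate 3 elsewhere: B.
B has just one choice, so B = 7.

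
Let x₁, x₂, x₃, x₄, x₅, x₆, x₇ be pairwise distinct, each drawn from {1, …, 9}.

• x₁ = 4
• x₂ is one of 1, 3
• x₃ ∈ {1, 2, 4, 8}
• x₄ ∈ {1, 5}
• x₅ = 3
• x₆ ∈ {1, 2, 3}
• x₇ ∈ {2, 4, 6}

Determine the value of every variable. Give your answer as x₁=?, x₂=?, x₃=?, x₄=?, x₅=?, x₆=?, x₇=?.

x₁=4, x₂=1, x₃=8, x₄=5, x₅=3, x₆=2, x₇=6

x₁ must be 4 (only option left). Remove 4 from x₃, x₇.
x₅'s domain is down to {3}, so x₅ = 3. Eliminate 3 elsewhere: x₂, x₆.
x₂'s domain is down to {1}, so x₂ = 1. Eliminate 1 elsewhere: x₃, x₄, x₆.
x₄ has just one choice, so x₄ = 5.
x₆'s domain is down to {2}, so x₆ = 2. Strike 2 from x₃, x₇.
That leaves x₇ = 6.
x₃ has just one choice, so x₃ = 8.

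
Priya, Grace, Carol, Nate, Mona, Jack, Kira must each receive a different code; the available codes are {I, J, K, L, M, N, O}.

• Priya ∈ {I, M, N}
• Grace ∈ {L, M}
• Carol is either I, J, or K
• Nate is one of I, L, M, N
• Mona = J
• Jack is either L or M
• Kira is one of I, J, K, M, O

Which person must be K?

Mona has just one choice, so Mona = J. Strike J from Carol, Kira.
Among the 6 still-open variables, O fits only Kira (and all 6 values in {I, K, L, M, N, O} must be used), so Kira = O.
Among the 5 still-open variables, K fits only Carol (and all 5 values in {I, K, L, M, N} must be used), so Carol = K.

Carol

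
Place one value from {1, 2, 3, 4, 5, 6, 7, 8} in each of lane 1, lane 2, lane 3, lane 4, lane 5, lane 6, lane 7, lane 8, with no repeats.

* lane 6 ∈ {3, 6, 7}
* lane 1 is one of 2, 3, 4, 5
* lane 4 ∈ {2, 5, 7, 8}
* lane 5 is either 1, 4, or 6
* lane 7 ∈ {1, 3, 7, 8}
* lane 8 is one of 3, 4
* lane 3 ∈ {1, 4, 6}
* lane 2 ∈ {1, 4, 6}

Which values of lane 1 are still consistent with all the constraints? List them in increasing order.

lane 2, lane 3, lane 5 between them cover only {1, 4, 6} — a naked triple. Remove those values from lane 1, lane 6, lane 7, lane 8.
lane 8 must be 3 (only option left). Eliminate 3 elsewhere: lane 1, lane 6, lane 7.
That leaves lane 6 = 7. Remove 7 from lane 4, lane 7.
lane 7's domain is down to {8}, so lane 7 = 8. Remove 8 from lane 4.
No further eliminations apply; lane 1 can still be any of 2, 5.

2, 5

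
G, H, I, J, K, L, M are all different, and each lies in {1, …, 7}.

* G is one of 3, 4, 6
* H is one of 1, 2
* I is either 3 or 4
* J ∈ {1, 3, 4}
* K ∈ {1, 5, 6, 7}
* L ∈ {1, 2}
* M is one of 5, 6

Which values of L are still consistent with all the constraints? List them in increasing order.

1, 2

The 7 variables draw from only 7 values {1, 2, 3, 4, 5, 6, 7}, so each is used; only K can be 7, hence K = 7.
Among the 6 still-open variables, 5 fits only M (and all 6 values in {1, 2, 3, 4, 5, 6} must be used), so M = 5.
Among the 5 still-open variables, 6 fits only G (and all 5 values in {1, 2, 3, 4, 6} must be used), so G = 6.
H and L between them cover only {1, 2} — a naked pair. Remove those values from J.
No further eliminations apply; L can still be any of 1, 2.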